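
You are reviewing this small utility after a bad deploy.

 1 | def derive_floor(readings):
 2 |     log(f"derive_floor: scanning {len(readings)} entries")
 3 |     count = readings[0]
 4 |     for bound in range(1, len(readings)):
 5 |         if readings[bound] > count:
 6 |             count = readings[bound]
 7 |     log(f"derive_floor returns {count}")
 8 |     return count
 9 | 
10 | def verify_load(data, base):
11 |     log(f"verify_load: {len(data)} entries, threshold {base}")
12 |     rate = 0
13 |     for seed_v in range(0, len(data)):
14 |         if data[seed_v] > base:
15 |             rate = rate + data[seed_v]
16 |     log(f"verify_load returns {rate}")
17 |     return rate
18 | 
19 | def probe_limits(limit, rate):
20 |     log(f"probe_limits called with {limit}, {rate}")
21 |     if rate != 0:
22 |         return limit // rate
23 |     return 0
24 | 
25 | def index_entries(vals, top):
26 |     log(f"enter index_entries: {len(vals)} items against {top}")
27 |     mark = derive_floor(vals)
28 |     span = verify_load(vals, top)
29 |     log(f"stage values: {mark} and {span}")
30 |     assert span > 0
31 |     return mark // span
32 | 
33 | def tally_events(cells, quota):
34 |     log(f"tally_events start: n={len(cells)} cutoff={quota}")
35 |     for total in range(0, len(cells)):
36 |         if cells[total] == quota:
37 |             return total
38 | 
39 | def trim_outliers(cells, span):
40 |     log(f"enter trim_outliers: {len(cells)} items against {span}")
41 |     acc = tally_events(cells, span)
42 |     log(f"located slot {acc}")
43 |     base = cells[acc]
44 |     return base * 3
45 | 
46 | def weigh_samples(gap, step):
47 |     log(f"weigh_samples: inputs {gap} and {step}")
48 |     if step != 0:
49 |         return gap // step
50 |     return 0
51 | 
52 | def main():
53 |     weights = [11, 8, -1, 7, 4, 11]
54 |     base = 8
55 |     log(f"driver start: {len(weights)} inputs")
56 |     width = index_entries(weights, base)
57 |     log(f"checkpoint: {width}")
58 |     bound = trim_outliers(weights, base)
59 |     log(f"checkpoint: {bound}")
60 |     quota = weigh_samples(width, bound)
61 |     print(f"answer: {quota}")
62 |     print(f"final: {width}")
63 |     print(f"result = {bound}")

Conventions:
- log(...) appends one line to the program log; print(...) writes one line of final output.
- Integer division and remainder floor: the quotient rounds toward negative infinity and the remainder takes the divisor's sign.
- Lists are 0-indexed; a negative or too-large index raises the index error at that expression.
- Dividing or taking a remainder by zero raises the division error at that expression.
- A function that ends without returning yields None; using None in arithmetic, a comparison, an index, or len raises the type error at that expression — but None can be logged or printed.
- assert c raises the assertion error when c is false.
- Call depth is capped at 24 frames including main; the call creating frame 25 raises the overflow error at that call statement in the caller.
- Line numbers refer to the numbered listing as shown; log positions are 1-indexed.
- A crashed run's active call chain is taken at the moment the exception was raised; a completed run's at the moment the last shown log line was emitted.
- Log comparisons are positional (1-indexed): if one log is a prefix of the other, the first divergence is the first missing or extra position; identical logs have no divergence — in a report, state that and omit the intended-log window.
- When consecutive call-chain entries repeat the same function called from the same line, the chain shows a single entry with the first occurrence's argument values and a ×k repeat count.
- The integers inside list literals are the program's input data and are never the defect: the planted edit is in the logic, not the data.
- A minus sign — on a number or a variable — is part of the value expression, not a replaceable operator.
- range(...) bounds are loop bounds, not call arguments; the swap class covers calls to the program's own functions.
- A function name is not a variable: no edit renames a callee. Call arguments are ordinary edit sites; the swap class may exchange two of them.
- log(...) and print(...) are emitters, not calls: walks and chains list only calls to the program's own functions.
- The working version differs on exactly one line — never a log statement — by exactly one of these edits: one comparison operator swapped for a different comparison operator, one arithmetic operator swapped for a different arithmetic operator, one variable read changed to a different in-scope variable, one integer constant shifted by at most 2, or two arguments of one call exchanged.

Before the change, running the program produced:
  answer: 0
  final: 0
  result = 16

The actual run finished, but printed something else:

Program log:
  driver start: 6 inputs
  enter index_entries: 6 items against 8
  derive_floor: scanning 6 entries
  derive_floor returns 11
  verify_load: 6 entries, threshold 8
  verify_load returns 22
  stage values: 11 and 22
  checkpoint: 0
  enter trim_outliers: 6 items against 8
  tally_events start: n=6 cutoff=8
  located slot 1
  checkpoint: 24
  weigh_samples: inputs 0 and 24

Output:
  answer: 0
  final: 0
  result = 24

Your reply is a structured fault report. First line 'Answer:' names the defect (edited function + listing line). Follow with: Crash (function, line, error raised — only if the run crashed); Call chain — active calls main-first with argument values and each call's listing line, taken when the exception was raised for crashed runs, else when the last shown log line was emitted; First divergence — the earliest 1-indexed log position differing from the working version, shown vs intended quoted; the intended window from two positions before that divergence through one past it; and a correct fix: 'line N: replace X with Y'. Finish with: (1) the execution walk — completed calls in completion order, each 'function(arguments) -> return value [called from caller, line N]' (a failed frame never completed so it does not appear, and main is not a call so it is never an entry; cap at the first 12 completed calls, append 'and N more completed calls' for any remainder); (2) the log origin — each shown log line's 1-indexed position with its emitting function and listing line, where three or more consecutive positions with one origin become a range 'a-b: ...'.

Answer: the defect is in trim_outliers at line 44.
Key observation: The log first diverges at position 12: the faulty run prints 'checkpoint: 24' where the working version prints 'checkpoint: 16'.
Call chain: main -> weigh_samples(0, 24) (called at line 60).
First divergence: at position 12 the run shows 'checkpoint: 24' where the working version logs 'checkpoint: 16'.
Intended log window:
  10: tally_events start: n=6 cutoff=8
  11: located slot 1
  12: checkpoint: 16
  13: weigh_samples: inputs 0 and 16
Execution walk:
  derive_floor([11, 8, -1, 7, 4, 11]) -> 11  [called from index_entries, line 27]
  verify_load([11, 8, -1, 7, 4, 11], 8) -> 22  [called from index_entries, line 28]
  index_entries([11, 8, -1, 7, 4, 11], 8) -> 0  [called from main, line 56]
  tally_events([11, 8, -1, 7, 4, 11], 8) -> 1  [called from trim_outliers, line 41]
  trim_outliers([11, 8, -1, 7, 4, 11], 8) -> 24  [called from main, line 58]
  weigh_samples(0, 24) -> 0  [called from main, line 60]
Log origins:
  1: logged in main at line 55
  2: logged in index_entries at line 26
  3: logged in derive_floor at line 2
  4: logged in derive_floor at line 7
  5: logged in verify_load at line 11
  6: logged in verify_load at line 16
  7: logged in index_entries at line 29
  8: logged in main at line 57
  9: logged in trim_outliers at line 40
  10: logged in tally_events at line 34
  11: logged in trim_outliers at line 42
  12: logged in main at line 59
  13: logged in weigh_samples at line 47
A correct fix: line 44: replace `3` with `2`.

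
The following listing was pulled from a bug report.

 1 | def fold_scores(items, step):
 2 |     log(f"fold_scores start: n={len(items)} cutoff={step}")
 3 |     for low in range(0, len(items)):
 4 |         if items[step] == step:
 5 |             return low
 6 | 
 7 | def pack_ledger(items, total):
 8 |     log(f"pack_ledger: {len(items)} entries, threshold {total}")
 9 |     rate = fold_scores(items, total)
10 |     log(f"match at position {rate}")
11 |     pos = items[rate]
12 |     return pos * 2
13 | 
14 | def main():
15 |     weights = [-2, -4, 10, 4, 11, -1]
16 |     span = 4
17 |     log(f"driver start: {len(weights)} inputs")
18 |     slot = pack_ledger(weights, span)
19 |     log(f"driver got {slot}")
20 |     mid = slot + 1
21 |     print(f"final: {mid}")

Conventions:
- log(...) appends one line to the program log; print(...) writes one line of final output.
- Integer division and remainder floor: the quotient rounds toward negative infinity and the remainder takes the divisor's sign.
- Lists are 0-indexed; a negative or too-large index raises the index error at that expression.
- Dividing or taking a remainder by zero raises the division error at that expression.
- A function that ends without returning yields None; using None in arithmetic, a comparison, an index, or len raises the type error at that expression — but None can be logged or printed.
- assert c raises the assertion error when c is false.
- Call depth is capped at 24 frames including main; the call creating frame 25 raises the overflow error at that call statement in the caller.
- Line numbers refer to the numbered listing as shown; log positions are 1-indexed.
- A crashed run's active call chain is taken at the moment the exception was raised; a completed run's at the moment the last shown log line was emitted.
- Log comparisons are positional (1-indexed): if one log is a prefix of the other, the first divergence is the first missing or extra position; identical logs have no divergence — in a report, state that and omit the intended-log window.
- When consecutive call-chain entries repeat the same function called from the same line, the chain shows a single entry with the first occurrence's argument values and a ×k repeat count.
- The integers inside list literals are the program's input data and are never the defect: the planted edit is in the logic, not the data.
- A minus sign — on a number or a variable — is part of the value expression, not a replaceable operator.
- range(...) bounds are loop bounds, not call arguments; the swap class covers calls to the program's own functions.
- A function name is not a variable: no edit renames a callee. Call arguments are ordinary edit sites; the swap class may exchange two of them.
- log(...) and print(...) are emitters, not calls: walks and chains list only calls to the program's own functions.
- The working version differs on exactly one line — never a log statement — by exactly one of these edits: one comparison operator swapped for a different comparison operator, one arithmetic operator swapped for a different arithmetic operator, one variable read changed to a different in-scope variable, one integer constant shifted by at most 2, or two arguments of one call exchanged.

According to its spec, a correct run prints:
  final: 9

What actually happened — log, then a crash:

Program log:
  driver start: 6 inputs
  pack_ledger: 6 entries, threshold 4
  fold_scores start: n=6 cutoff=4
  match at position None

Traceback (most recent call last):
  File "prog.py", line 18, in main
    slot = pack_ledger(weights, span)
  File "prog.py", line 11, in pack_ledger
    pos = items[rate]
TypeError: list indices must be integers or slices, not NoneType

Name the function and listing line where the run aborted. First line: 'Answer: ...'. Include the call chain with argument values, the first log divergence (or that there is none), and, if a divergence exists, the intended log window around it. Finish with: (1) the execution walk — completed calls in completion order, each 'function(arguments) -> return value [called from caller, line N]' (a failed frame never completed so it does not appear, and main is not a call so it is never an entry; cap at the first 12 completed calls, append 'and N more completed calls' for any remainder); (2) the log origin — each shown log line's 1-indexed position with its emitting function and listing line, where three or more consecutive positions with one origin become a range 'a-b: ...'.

Answer: the error was raised in pack_ledger, line 11.
The tell: The log first diverges at position 4: the faulty run prints 'match at position None' where the working version prints 'match at position 3'.
Call chain: main -> pack_ledger([-2, -4, 10, 4, 11, -1], 4) (called at line 18).
First divergence: at position 4 the run shows 'match at position None' where the working version logs 'match at position 3'.
Intended log window:
  2: pack_ledger: 6 entries, threshold 4
  3: fold_scores start: n=6 cutoff=4
  4: match at position 3
  5: driver got 8
Execution walk:
  fold_scores([-2, -4, 10, 4, 11, -1], 4) -> None  [called from pack_ledger, line 9]
Log line origins:
  1: emitted by main (line 17)
  2: emitted by pack_ledger (line 8)
  3: emitted by fold_scores (line 2)
  4: emitted by pack_ledger (line 10)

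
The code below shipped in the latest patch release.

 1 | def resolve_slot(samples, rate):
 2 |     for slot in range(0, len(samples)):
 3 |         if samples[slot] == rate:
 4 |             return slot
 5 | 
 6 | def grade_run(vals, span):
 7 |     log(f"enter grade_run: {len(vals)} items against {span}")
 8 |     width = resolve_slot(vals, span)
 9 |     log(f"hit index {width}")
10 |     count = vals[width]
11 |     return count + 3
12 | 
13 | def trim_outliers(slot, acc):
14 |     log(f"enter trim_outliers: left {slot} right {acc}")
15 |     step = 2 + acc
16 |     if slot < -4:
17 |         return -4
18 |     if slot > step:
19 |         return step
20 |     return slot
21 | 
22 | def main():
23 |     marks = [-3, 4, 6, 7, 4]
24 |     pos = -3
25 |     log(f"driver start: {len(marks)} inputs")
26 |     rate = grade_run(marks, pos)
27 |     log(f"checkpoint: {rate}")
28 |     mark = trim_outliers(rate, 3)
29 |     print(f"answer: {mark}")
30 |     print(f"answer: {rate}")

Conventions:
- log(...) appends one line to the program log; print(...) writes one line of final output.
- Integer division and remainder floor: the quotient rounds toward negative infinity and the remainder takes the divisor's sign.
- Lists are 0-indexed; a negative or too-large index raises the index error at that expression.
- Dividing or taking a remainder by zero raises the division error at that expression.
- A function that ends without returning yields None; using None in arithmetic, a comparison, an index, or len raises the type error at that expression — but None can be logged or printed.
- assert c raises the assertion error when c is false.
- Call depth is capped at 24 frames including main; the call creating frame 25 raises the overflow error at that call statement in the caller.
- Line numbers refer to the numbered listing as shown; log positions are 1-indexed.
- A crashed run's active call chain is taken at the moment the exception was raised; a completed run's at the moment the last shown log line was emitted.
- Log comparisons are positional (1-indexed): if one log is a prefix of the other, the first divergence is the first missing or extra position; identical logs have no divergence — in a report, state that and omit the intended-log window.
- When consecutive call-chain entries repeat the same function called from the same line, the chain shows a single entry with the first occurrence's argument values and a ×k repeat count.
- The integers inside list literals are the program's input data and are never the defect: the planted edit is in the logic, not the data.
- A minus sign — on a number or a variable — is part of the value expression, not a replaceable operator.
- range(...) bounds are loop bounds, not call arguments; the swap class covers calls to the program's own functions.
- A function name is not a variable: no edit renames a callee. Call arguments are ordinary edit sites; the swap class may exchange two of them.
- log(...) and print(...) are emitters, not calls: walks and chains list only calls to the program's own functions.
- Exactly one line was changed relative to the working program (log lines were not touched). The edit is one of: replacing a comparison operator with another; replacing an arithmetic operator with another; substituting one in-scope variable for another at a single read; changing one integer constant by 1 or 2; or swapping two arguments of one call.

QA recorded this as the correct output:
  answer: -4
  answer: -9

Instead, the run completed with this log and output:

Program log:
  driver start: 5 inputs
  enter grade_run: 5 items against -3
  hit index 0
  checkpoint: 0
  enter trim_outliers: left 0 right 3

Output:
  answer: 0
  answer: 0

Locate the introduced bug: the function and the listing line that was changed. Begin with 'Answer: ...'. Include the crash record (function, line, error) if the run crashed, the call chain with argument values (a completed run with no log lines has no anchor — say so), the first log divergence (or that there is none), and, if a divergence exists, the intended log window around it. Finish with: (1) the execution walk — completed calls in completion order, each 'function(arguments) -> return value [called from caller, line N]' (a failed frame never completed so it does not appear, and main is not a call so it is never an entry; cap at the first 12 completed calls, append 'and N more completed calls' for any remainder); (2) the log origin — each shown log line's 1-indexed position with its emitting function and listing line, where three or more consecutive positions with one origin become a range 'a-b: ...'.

Answer: the defect is in grade_run at line 11.
Core observation: At log position 4 the runs split — shown 'checkpoint: 0', but the working version logs 'checkpoint: -9'.
Call chain: main -> trim_outliers(0, 3) (called at line 28).
First divergence: position 4; shown 'checkpoint: 0' vs intended 'checkpoint: -9'.
Intended log window:
  2: enter grade_run: 5 items against -3
  3: hit index 0
  4: checkpoint: -9
  5: enter trim_outliers: left -9 right 3
Execution walk:
  resolve_slot([-3, 4, 6, 7, 4], -3) -> 0  [called from grade_run, line 8]
  grade_run([-3, 4, 6, 7, 4], -3) -> 0  [called from main, line 26]
  trim_outliers(0, 3) -> 0  [called from main, line 28]
Log origin:
  1: emitted by main (line 25)
  2: emitted by grade_run (line 7)
  3: emitted by grade_run (line 9)
  4: emitted by main (line 27)
  5: emitted by trim_outliers (line 14)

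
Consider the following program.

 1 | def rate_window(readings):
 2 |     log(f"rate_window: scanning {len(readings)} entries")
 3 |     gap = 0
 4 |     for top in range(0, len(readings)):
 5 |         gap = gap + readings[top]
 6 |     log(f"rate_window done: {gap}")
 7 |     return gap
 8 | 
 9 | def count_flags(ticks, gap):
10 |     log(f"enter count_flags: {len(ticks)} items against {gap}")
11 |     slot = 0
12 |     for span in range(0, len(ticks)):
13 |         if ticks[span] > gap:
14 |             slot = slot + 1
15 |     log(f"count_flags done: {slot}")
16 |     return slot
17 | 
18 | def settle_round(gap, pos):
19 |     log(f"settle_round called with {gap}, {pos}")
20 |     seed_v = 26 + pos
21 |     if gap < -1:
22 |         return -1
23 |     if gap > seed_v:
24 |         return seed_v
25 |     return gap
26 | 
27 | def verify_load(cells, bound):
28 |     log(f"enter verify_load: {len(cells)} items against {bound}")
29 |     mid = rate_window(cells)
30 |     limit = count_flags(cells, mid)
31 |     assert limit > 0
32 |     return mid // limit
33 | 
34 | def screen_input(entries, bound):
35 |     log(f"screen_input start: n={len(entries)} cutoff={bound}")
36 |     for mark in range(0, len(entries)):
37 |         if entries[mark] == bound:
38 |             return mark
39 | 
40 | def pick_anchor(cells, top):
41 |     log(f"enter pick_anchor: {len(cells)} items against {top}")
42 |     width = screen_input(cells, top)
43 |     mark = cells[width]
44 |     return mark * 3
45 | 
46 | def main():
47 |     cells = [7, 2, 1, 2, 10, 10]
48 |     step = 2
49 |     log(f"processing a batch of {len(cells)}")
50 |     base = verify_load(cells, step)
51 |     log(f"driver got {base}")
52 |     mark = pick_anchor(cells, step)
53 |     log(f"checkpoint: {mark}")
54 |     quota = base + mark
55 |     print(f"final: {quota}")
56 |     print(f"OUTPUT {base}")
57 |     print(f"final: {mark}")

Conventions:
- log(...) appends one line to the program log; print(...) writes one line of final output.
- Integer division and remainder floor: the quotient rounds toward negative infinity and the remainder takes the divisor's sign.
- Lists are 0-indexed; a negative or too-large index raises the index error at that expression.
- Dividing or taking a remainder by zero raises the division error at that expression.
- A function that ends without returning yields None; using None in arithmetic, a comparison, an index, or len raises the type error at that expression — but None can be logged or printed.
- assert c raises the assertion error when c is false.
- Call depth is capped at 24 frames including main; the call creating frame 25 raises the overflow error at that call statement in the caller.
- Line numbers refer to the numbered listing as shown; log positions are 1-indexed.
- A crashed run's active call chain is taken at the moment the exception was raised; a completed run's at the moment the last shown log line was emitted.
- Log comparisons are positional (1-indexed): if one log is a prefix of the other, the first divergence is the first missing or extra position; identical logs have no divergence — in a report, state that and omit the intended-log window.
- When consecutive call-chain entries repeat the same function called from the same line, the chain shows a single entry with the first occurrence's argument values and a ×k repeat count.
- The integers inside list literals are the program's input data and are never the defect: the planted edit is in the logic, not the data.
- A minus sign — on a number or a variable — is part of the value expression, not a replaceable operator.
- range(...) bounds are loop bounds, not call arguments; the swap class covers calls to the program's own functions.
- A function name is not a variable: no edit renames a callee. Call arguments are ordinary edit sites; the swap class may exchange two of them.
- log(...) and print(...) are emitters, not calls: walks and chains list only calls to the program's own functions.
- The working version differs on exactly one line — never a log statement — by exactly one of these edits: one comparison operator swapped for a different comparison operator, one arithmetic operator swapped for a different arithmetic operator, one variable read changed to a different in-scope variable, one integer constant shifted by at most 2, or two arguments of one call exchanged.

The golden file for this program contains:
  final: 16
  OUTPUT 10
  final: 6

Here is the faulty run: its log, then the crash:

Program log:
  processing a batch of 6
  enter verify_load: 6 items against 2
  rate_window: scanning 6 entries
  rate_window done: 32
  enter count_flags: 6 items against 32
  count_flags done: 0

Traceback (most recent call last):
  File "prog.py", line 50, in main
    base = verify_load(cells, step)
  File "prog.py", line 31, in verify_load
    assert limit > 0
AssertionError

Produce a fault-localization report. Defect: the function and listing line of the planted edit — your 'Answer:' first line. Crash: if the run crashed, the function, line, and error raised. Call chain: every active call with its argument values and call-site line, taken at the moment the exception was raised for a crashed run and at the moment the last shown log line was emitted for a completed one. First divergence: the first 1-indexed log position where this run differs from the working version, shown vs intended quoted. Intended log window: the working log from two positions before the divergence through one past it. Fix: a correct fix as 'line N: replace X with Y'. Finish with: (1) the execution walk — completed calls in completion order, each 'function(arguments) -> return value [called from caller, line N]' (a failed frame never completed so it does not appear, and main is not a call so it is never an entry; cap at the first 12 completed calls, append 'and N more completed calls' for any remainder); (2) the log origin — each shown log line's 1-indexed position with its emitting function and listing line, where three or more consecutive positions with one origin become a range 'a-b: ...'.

Answer: the defect is in verify_load at line 30.
The tell: The log first diverges at position 5: the faulty run prints 'enter count_flags: 6 items against 32' where the working version prints 'enter count_flags: 6 items against 2'.
Crash: verify_load, line 31, AssertionError.
Call chain: main -> verify_load([7, 2, 1, 2, 10, 10], 2) (called at line 50).
First divergence: position 5 — the shown line 'enter count_flags: 6 items against 32' should read 'enter count_flags: 6 items against 2'.
Intended log window:
  3: rate_window: scanning 6 entries
  4: rate_window done: 32
  5: enter count_flags: 6 items against 2
  6: count_flags done: 3
Execution walk:
  rate_window([7, 2, 1, 2, 10, 10]) -> 32  [called from verify_load, line 29]
  count_flags([7, 2, 1, 2, 10, 10], 32) -> 0  [called from verify_load, line 30]
Origin of each log line:
  1: logged in main at line 49
  2: logged in verify_load at line 28
  3: logged in rate_window at line 2
  4: logged in rate_window at line 6
  5: logged in count_flags at line 10
  6: logged in count_flags at line 15
A correct fix: line 30: replace `mid` with `bound`.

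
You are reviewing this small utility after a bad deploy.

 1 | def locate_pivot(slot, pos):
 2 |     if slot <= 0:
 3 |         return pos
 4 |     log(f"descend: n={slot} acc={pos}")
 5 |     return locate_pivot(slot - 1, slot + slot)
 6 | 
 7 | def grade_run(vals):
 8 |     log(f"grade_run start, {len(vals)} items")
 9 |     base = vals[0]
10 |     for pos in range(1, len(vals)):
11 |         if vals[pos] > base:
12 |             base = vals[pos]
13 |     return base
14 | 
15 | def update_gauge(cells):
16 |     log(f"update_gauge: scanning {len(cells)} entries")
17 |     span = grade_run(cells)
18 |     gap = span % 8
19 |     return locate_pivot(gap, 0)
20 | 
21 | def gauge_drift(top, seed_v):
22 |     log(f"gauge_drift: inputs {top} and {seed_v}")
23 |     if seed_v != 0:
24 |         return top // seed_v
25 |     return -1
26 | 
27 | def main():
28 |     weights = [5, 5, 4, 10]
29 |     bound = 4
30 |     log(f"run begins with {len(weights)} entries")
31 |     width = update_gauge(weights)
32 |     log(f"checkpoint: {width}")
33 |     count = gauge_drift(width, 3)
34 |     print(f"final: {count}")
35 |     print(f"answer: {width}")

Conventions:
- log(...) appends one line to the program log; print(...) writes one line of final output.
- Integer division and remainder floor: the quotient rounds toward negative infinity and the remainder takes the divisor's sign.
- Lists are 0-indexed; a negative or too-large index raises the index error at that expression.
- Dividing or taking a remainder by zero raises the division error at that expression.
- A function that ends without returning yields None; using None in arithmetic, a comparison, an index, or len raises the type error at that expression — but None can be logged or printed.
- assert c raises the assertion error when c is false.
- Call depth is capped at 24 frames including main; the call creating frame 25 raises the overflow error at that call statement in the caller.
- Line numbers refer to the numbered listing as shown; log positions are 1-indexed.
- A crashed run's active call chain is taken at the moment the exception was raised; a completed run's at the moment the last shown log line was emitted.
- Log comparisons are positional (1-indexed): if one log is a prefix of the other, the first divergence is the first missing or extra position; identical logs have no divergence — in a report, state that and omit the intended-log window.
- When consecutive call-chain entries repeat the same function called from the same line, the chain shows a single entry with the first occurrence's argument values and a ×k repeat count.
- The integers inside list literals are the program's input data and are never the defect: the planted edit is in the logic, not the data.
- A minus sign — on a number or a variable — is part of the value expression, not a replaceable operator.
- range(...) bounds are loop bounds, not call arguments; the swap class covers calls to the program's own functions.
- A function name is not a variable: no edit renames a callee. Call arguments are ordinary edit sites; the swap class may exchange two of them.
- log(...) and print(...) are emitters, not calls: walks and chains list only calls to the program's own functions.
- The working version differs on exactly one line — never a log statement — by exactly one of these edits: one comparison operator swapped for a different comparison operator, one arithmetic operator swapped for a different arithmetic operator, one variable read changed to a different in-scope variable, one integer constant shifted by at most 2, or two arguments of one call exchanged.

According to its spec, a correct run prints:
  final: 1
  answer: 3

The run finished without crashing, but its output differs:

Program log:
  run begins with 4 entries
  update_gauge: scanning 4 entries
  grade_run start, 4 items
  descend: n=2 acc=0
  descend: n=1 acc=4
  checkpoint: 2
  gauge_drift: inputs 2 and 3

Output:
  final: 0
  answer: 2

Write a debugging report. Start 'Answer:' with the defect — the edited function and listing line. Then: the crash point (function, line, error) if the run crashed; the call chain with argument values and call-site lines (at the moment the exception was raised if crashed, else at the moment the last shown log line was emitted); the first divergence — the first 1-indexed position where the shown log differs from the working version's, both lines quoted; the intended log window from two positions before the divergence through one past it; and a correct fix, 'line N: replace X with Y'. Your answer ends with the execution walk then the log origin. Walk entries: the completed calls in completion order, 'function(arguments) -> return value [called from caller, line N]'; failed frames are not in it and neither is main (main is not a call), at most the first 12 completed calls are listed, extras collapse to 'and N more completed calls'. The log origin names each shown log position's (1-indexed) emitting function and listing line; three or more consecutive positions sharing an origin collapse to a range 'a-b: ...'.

Answer: the defect is in locate_pivot at line 5.
Key observation: At log position 5 the runs split — shown 'descend: n=1 acc=4', but the working version logs 'descend: n=1 acc=2'.
Call chain: main -> gauge_drift(2, 3) (called at line 33).
First divergence: position 5 — the shown line 'descend: n=1 acc=4' should read 'descend: n=1 acc=2'.
Intended log window:
  3: grade_run start, 4 items
  4: descend: n=2 acc=0
  5: descend: n=1 acc=2
  6: checkpoint: 3
Execution walk:
  grade_run([5, 5, 4, 10]) -> 10  [called from update_gauge, line 17]
  locate_pivot(0, 2) -> 2  [called from locate_pivot, line 5]
  locate_pivot(1, 4) -> 2  [called from locate_pivot, line 5]
  locate_pivot(2, 0) -> 2  [called from update_gauge, line 19]
  update_gauge([5, 5, 4, 10]) -> 2  [called from main, line 31]
  gauge_drift(2, 3) -> 0  [called from main, line 33]
Log line origins:
  1 — main, line 30
  2 — update_gauge, line 16
  3 — grade_run, line 8
  4 — locate_pivot, line 4
  5 — locate_pivot, line 4
  6 — main, line 32
  7 — gauge_drift, line 22
A correct fix: line 5: replace `slot + slot` with `pos + slot`.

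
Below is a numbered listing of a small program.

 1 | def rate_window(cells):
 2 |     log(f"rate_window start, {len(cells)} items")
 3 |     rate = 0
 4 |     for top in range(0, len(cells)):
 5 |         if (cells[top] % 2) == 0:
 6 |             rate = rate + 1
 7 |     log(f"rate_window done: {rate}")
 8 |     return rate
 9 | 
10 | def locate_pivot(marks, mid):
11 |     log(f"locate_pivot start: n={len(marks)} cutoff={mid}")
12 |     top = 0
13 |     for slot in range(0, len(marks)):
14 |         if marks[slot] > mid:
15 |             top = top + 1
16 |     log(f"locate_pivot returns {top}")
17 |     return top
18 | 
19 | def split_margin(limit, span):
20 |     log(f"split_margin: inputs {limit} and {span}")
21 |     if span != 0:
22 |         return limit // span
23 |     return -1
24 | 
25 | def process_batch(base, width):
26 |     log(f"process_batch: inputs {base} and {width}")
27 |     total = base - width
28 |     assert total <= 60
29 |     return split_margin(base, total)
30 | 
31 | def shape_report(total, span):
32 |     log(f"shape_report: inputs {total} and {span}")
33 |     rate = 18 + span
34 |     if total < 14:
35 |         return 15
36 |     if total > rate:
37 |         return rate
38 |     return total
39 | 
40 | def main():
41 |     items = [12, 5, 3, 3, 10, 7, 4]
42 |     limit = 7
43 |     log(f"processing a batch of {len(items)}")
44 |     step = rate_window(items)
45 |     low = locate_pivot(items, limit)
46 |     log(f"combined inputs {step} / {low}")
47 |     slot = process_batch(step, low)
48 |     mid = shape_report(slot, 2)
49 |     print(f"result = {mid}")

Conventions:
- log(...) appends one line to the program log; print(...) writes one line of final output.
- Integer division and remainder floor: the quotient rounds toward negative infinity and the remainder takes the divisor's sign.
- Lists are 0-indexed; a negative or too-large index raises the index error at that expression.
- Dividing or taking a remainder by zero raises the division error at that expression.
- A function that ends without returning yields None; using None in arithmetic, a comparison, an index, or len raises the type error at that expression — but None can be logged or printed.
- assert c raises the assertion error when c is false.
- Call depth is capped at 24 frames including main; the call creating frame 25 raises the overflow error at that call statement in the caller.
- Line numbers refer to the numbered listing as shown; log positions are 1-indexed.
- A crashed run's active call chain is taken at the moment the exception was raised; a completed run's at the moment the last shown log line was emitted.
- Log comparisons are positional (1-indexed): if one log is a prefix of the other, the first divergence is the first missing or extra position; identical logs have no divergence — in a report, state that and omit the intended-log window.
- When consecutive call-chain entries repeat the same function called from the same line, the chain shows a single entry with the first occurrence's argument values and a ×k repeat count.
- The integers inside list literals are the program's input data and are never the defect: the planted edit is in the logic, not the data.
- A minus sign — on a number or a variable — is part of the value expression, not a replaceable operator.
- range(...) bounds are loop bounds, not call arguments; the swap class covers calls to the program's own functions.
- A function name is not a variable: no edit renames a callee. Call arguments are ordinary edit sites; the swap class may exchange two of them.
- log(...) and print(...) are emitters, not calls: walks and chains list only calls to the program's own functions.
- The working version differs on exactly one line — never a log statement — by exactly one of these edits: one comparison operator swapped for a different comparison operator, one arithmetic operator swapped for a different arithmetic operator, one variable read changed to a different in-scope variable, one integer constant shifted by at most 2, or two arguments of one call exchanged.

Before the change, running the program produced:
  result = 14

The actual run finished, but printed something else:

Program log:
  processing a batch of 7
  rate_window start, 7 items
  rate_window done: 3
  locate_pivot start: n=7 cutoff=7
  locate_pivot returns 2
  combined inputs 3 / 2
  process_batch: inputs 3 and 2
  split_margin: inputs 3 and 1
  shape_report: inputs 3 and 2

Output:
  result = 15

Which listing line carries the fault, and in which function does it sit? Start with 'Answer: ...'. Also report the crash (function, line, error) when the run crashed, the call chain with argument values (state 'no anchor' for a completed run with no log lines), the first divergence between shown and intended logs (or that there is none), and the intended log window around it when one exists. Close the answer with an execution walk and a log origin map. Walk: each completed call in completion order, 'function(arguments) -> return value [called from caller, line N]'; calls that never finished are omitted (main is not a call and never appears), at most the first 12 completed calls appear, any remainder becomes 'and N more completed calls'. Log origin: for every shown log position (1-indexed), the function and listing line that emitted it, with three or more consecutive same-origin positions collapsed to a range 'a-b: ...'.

Answer: the defect is in shape_report at line 35.
Core observation: Nothing in the log betrays the bug — only the output does.
Call chain: main -> shape_report(3, 2) (called at line 48).
First divergence: none — the logs agree in full.
Execution walk:
  rate_window([12, 5, 3, 3, 10, 7, 4]) -> 3  [called from main, line 44]
  locate_pivot([12, 5, 3, 3, 10, 7, 4], 7) -> 2  [called from main, line 45]
  split_margin(3, 1) -> 3  [called from process_batch, line 29]
  process_batch(3, 2) -> 3  [called from main, line 47]
  shape_report(3, 2) -> 15  [called from main, line 48]
Log line origins:
  1 — main, line 43
  2 — rate_window, line 2
  3 — rate_window, line 7
  4 — locate_pivot, line 11
  5 — locate_pivot, line 16
  6 — main, line 46
  7 — process_batch, line 26
  8 — split_margin, line 20
  9 — shape_report, line 32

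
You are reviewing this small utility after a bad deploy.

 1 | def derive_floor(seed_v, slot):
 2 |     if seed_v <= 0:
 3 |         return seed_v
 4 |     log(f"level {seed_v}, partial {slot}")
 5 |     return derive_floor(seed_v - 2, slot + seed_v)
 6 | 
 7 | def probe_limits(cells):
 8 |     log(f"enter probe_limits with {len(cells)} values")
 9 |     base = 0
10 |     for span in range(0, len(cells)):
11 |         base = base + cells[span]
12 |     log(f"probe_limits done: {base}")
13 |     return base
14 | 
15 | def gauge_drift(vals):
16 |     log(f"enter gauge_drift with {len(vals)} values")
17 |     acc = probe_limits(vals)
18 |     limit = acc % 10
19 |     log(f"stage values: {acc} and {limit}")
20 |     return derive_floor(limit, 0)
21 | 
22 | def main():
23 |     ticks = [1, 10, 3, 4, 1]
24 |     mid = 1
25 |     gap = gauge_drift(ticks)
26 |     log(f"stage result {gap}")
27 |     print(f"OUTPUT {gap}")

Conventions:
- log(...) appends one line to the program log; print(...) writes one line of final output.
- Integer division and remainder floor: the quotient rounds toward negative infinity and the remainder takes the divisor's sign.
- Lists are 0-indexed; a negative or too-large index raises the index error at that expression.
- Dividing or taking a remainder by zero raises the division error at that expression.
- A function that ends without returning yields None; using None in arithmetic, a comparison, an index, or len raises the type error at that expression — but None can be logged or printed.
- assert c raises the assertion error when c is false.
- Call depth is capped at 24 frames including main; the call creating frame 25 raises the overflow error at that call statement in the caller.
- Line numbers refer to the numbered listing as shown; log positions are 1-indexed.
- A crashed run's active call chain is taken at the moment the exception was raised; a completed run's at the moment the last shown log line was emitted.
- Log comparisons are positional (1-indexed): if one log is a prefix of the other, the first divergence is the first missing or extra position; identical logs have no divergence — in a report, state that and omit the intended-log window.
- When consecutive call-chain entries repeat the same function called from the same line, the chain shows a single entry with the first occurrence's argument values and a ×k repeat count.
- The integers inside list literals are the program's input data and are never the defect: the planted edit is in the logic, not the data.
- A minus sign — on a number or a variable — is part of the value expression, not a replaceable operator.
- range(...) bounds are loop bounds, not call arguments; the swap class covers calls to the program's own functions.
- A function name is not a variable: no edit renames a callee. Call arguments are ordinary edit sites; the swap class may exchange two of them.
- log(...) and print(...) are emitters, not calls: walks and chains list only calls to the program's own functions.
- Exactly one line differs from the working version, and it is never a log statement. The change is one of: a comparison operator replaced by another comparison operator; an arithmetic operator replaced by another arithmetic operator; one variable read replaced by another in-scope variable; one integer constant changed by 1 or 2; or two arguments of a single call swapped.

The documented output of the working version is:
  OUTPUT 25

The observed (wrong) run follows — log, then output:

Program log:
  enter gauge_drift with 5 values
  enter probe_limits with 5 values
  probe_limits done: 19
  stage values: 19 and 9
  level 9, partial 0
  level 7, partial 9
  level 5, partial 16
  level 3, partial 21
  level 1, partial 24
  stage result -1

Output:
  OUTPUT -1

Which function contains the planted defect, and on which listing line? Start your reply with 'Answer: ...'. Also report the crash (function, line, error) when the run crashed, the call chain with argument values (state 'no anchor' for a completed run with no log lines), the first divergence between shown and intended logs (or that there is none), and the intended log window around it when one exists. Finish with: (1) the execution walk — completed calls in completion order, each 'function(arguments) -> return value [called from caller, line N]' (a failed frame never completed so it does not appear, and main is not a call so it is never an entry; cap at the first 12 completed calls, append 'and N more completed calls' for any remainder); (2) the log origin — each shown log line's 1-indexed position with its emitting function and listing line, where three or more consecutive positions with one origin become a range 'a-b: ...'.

Answer: the defect is in derive_floor at line 3.
Core observation: The earliest visible damage is log position 10 — 'stage result -1' rather than the intended 'stage result 25'.
Call chain: main.
First divergence: position 10 — shown 'stage result -1', intended 'stage result 25'.
Intended log window:
  8: level 3, partial 21
  9: level 1, partial 24
  10: stage result 25
Execution walk:
  probe_limits([1, 10, 3, 4, 1]) -> 19  [called from gauge_drift, line 17]
  derive_floor(-1, 25) -> -1  [called from derive_floor, line 5]
  derive_floor(1, 24) -> -1  [called from derive_floor, line 5]
  derive_floor(3, 21) -> -1  [called from derive_floor, line 5]
  derive_floor(5, 16) -> -1  [called from derive_floor, line 5]
  derive_floor(7, 9) -> -1  [called from derive_floor, line 5]
  derive_floor(9, 0) -> -1  [called from gauge_drift, line 20]
  gauge_drift([1, 10, 3, 4, 1]) -> -1  [called from main, line 25]
Log origins:
  1: from gauge_drift, line 16
  2: from probe_limits, line 8
  3: from probe_limits, line 12
  4: from gauge_drift, line 19
  5-9: from derive_floor, line 4
  10: from main, line 26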